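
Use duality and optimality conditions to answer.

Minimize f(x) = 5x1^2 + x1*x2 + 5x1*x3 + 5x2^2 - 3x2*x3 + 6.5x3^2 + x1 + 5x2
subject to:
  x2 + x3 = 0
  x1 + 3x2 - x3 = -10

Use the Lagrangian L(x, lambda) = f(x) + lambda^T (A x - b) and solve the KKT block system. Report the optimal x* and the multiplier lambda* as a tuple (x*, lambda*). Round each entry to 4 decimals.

Form the Lagrangian:
  L(x, lambda) = (1/2) x^T Q x + c^T x + lambda^T (A x - b)
Stationarity (grad_x L = 0): Q x + c + A^T lambda = 0.
Primal feasibility: A x = b.

This gives the KKT block system:
  [ Q   A^T ] [ x     ]   [-c ]
  [ A    0  ] [ lambda ] = [ b ]

Solving the linear system:
  x*      = (-2.0181, -1.9955, 1.9955)
  lambda* = (-10.638, 11.1991)
  f(x*)   = 49.9977

x* = (-2.0181, -1.9955, 1.9955), lambda* = (-10.638, 11.1991)


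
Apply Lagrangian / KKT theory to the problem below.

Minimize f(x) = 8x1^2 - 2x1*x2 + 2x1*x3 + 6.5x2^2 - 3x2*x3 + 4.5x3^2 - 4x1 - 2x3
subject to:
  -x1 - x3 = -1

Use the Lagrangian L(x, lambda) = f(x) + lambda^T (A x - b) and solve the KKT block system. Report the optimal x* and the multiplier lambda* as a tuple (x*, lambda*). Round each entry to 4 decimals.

Form the Lagrangian:
  L(x, lambda) = (1/2) x^T Q x + c^T x + lambda^T (A x - b)
Stationarity (grad_x L = 0): Q x + c + A^T lambda = 0.
Primal feasibility: A x = b.

This gives the KKT block system:
  [ Q   A^T ] [ x     ]   [-c ]
  [ A    0  ] [ lambda ] = [ b ]

Solving the linear system:
  x*      = (0.4191, 0.1985, 0.5809)
  lambda* = (3.4706)
  f(x*)   = 0.3162

x* = (0.4191, 0.1985, 0.5809), lambda* = (3.4706)


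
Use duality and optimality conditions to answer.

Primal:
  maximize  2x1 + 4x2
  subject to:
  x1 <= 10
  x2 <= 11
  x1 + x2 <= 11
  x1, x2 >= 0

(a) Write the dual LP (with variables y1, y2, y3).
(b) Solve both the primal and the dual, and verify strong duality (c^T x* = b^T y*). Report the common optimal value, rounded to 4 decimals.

The standard primal-dual pair for 'max c^T x s.t. A x <= b, x >= 0' is:
  Dual:  min b^T y  s.t.  A^T y >= c,  y >= 0.

So the dual LP is:
  minimize  10y1 + 11y2 + 11y3
  subject to:
    y1 + y3 >= 2
    y2 + y3 >= 4
    y1, y2, y3 >= 0

Solving the primal: x* = (0, 11).
  primal value c^T x* = 44.
Solving the dual: y* = (0, 0, 4).
  dual value b^T y* = 44.
Strong duality: c^T x* = b^T y*. Confirmed.

44


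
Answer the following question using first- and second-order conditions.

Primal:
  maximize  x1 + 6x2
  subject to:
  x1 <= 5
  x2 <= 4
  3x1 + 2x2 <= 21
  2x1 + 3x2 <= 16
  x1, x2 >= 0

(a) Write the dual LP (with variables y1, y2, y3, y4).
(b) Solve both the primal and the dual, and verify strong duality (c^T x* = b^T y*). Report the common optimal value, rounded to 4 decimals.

The standard primal-dual pair for 'max c^T x s.t. A x <= b, x >= 0' is:
  Dual:  min b^T y  s.t.  A^T y >= c,  y >= 0.

So the dual LP is:
  minimize  5y1 + 4y2 + 21y3 + 16y4
  subject to:
    y1 + 3y3 + 2y4 >= 1
    y2 + 2y3 + 3y4 >= 6
    y1, y2, y3, y4 >= 0

Solving the primal: x* = (2, 4).
  primal value c^T x* = 26.
Solving the dual: y* = (0, 4.5, 0, 0.5).
  dual value b^T y* = 26.
Strong duality: c^T x* = b^T y*. Confirmed.

26


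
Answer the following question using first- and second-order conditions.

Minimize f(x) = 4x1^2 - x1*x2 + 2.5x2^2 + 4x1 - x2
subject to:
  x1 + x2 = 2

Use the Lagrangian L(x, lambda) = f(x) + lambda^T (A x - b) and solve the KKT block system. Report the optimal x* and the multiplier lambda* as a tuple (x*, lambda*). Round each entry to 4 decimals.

Form the Lagrangian:
  L(x, lambda) = (1/2) x^T Q x + c^T x + lambda^T (A x - b)
Stationarity (grad_x L = 0): Q x + c + A^T lambda = 0.
Primal feasibility: A x = b.

This gives the KKT block system:
  [ Q   A^T ] [ x     ]   [-c ]
  [ A    0  ] [ lambda ] = [ b ]

Solving the linear system:
  x*      = (0.4667, 1.5333)
  lambda* = (-6.2)
  f(x*)   = 6.3667

x* = (0.4667, 1.5333), lambda* = (-6.2)


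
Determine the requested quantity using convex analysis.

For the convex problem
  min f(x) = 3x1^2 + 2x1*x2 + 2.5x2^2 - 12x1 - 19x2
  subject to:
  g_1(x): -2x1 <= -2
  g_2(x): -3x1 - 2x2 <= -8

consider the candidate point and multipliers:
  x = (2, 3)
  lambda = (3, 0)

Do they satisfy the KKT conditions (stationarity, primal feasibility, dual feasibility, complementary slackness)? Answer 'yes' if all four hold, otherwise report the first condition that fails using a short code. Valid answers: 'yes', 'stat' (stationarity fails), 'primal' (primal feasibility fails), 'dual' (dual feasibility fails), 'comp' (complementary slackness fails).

Gradient of f: grad f(x) = Q x + c = (6, 0)
Constraint values g_i(x) = a_i^T x - b_i:
  g_1((2, 3)) = -2
  g_2((2, 3)) = -4
Stationarity residual: grad f(x) + sum_i lambda_i a_i = (0, 0)
  -> stationarity OK
Primal feasibility (all g_i <= 0): OK
Dual feasibility (all lambda_i >= 0): OK
Complementary slackness (lambda_i * g_i(x) = 0 for all i): FAILS

Verdict: the first failing condition is complementary_slackness -> comp.

comp


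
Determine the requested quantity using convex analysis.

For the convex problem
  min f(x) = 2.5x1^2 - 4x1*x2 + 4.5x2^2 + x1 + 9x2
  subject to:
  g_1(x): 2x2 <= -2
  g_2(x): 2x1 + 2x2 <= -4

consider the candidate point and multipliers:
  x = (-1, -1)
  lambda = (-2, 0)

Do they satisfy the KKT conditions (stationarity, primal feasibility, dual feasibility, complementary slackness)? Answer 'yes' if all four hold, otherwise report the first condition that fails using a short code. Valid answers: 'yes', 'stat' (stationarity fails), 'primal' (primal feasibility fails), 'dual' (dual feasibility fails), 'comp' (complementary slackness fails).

Gradient of f: grad f(x) = Q x + c = (0, 4)
Constraint values g_i(x) = a_i^T x - b_i:
  g_1((-1, -1)) = 0
  g_2((-1, -1)) = 0
Stationarity residual: grad f(x) + sum_i lambda_i a_i = (0, 0)
  -> stationarity OK
Primal feasibility (all g_i <= 0): OK
Dual feasibility (all lambda_i >= 0): FAILS
Complementary slackness (lambda_i * g_i(x) = 0 for all i): OK

Verdict: the first failing condition is dual_feasibility -> dual.

dual


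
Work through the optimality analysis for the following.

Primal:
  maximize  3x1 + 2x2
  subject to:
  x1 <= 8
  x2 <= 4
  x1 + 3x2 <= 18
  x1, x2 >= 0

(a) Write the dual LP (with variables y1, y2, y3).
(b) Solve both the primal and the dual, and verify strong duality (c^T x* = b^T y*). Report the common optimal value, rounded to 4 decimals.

The standard primal-dual pair for 'max c^T x s.t. A x <= b, x >= 0' is:
  Dual:  min b^T y  s.t.  A^T y >= c,  y >= 0.

So the dual LP is:
  minimize  8y1 + 4y2 + 18y3
  subject to:
    y1 + y3 >= 3
    y2 + 3y3 >= 2
    y1, y2, y3 >= 0

Solving the primal: x* = (8, 3.3333).
  primal value c^T x* = 30.6667.
Solving the dual: y* = (2.3333, 0, 0.6667).
  dual value b^T y* = 30.6667.
Strong duality: c^T x* = b^T y*. Confirmed.

30.6667


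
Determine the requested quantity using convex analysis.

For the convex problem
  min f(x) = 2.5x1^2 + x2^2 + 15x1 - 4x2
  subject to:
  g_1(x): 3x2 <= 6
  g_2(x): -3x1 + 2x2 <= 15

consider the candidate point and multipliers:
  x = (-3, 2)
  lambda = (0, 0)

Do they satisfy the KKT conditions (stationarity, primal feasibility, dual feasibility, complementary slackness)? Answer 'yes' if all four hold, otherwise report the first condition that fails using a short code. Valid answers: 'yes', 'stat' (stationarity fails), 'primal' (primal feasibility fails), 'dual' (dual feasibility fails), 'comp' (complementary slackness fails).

Gradient of f: grad f(x) = Q x + c = (0, 0)
Constraint values g_i(x) = a_i^T x - b_i:
  g_1((-3, 2)) = 0
  g_2((-3, 2)) = -2
Stationarity residual: grad f(x) + sum_i lambda_i a_i = (0, 0)
  -> stationarity OK
Primal feasibility (all g_i <= 0): OK
Dual feasibility (all lambda_i >= 0): OK
Complementary slackness (lambda_i * g_i(x) = 0 for all i): OK

Verdict: yes, KKT holds.

yes


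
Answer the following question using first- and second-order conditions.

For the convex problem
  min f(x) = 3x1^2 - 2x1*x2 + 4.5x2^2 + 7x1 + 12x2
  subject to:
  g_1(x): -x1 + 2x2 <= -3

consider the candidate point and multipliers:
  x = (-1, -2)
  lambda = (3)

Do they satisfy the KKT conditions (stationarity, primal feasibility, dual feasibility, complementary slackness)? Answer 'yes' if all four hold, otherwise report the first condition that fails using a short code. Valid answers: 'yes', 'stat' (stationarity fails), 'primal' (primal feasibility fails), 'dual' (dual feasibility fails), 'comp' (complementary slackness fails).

Gradient of f: grad f(x) = Q x + c = (5, -4)
Constraint values g_i(x) = a_i^T x - b_i:
  g_1((-1, -2)) = 0
Stationarity residual: grad f(x) + sum_i lambda_i a_i = (2, 2)
  -> stationarity FAILS
Primal feasibility (all g_i <= 0): OK
Dual feasibility (all lambda_i >= 0): OK
Complementary slackness (lambda_i * g_i(x) = 0 for all i): OK

Verdict: the first failing condition is stationarity -> stat.

stat


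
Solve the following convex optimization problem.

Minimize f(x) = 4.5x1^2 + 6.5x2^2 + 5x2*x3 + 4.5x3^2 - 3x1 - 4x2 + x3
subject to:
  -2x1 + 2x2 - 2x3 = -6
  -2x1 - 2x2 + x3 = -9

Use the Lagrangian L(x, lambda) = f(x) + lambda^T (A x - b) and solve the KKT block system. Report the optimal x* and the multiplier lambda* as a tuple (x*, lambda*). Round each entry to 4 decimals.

Form the Lagrangian:
  L(x, lambda) = (1/2) x^T Q x + c^T x + lambda^T (A x - b)
Stationarity (grad_x L = 0): Q x + c + A^T lambda = 0.
Primal feasibility: A x = b.

This gives the KKT block system:
  [ Q   A^T ] [ x     ]   [-c ]
  [ A    0  ] [ lambda ] = [ b ]

Solving the linear system:
  x*      = (3.7641, 0.7077, -0.0564)
  lambda* = (6.4897, 8.9487)
  f(x*)   = 52.6487

x* = (3.7641, 0.7077, -0.0564), lambda* = (6.4897, 8.9487)


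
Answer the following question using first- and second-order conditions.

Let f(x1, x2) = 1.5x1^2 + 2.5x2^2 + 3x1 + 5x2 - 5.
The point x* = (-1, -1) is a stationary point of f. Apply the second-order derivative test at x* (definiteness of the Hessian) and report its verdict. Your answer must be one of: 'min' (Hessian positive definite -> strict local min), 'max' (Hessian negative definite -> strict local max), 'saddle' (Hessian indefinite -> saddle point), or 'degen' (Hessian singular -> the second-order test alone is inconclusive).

Compute the Hessian H = grad^2 f:
  H = [[3, 0], [0, 5]]
Verify stationarity: grad f(x*) = H x* + g = (0, 0).
Eigenvalues of H: 3, 5.
Both eigenvalues > 0, so H is positive definite -> x* is a strict local min.

min


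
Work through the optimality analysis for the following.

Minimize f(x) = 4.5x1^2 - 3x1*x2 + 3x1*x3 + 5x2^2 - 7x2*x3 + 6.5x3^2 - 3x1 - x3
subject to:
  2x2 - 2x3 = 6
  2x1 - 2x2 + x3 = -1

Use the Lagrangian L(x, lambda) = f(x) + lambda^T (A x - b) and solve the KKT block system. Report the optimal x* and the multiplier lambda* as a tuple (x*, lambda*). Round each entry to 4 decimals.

Form the Lagrangian:
  L(x, lambda) = (1/2) x^T Q x + c^T x + lambda^T (A x - b)
Stationarity (grad_x L = 0): Q x + c + A^T lambda = 0.
Primal feasibility: A x = b.

This gives the KKT block system:
  [ Q   A^T ] [ x     ]   [-c ]
  [ A    0  ] [ lambda ] = [ b ]

Solving the linear system:
  x*      = (1.9111, 1.8222, -1.1778)
  lambda* = (-12.9667, -2.6)
  f(x*)   = 35.3222

x* = (1.9111, 1.8222, -1.1778), lambda* = (-12.9667, -2.6)


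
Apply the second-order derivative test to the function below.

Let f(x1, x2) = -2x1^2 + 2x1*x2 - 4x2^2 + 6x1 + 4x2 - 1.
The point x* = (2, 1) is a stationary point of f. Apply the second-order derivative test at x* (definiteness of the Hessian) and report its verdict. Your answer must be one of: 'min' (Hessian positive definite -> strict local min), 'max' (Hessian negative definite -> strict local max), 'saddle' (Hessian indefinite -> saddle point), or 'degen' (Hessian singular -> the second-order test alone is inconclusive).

Compute the Hessian H = grad^2 f:
  H = [[-4, 2], [2, -8]]
Verify stationarity: grad f(x*) = H x* + g = (0, 0).
Eigenvalues of H: -8.8284, -3.1716.
Both eigenvalues < 0, so H is negative definite -> x* is a strict local max.

max


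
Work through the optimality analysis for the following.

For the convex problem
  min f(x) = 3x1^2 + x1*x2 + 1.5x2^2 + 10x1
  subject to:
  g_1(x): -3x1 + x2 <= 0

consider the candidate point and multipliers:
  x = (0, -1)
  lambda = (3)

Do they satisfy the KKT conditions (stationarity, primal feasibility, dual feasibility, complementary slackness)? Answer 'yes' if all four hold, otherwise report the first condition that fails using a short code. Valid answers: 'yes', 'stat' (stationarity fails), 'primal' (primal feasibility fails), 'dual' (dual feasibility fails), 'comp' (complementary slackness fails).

Gradient of f: grad f(x) = Q x + c = (9, -3)
Constraint values g_i(x) = a_i^T x - b_i:
  g_1((0, -1)) = -1
Stationarity residual: grad f(x) + sum_i lambda_i a_i = (0, 0)
  -> stationarity OK
Primal feasibility (all g_i <= 0): OK
Dual feasibility (all lambda_i >= 0): OK
Complementary slackness (lambda_i * g_i(x) = 0 for all i): FAILS

Verdict: the first failing condition is complementary_slackness -> comp.

comp


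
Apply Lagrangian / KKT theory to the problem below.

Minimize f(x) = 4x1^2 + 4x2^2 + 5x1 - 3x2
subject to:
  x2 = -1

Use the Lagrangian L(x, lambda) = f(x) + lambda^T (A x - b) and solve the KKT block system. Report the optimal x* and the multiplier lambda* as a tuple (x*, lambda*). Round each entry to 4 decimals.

Form the Lagrangian:
  L(x, lambda) = (1/2) x^T Q x + c^T x + lambda^T (A x - b)
Stationarity (grad_x L = 0): Q x + c + A^T lambda = 0.
Primal feasibility: A x = b.

This gives the KKT block system:
  [ Q   A^T ] [ x     ]   [-c ]
  [ A    0  ] [ lambda ] = [ b ]

Solving the linear system:
  x*      = (-0.625, -1)
  lambda* = (11)
  f(x*)   = 5.4375

x* = (-0.625, -1), lambda* = (11)


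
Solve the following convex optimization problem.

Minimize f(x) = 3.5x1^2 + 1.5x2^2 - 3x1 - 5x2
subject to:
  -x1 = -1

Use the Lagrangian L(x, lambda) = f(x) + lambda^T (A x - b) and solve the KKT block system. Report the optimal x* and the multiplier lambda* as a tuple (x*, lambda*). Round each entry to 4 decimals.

Form the Lagrangian:
  L(x, lambda) = (1/2) x^T Q x + c^T x + lambda^T (A x - b)
Stationarity (grad_x L = 0): Q x + c + A^T lambda = 0.
Primal feasibility: A x = b.

This gives the KKT block system:
  [ Q   A^T ] [ x     ]   [-c ]
  [ A    0  ] [ lambda ] = [ b ]

Solving the linear system:
  x*      = (1, 1.6667)
  lambda* = (4)
  f(x*)   = -3.6667

x* = (1, 1.6667), lambda* = (4)


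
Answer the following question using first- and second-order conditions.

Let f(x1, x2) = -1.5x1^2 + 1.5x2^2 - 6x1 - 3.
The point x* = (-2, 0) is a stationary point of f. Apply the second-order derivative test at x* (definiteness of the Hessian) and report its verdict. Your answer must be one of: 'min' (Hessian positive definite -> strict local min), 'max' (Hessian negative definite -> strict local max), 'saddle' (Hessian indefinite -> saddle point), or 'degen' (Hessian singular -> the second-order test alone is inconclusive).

Compute the Hessian H = grad^2 f:
  H = [[-3, 0], [0, 3]]
Verify stationarity: grad f(x*) = H x* + g = (0, 0).
Eigenvalues of H: -3, 3.
Eigenvalues have mixed signs, so H is indefinite -> x* is a saddle point.

saddle


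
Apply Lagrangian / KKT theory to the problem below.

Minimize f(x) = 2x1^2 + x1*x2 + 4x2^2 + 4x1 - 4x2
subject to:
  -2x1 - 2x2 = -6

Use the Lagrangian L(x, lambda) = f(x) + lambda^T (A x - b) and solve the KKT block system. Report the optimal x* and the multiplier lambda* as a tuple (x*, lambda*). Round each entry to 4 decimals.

Form the Lagrangian:
  L(x, lambda) = (1/2) x^T Q x + c^T x + lambda^T (A x - b)
Stationarity (grad_x L = 0): Q x + c + A^T lambda = 0.
Primal feasibility: A x = b.

This gives the KKT block system:
  [ Q   A^T ] [ x     ]   [-c ]
  [ A    0  ] [ lambda ] = [ b ]

Solving the linear system:
  x*      = (1.3, 1.7)
  lambda* = (5.45)
  f(x*)   = 15.55

x* = (1.3, 1.7), lambda* = (5.45)


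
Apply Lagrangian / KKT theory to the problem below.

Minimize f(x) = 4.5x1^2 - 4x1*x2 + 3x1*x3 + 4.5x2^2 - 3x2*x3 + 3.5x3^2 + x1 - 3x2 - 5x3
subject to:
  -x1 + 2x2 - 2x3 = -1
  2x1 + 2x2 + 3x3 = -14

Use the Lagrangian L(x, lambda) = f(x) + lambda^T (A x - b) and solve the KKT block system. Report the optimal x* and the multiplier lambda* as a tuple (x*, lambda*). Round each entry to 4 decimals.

Form the Lagrangian:
  L(x, lambda) = (1/2) x^T Q x + c^T x + lambda^T (A x - b)
Stationarity (grad_x L = 0): Q x + c + A^T lambda = 0.
Primal feasibility: A x = b.

This gives the KKT block system:
  [ Q   A^T ] [ x     ]   [-c ]
  [ A    0  ] [ lambda ] = [ b ]

Solving the linear system:
  x*      = (-1.9231, -2.9077, -1.4462)
  lambda* = (2.7077, 5.8615)
  f(x*)   = 49.4

x* = (-1.9231, -2.9077, -1.4462), lambda* = (2.7077, 5.8615)


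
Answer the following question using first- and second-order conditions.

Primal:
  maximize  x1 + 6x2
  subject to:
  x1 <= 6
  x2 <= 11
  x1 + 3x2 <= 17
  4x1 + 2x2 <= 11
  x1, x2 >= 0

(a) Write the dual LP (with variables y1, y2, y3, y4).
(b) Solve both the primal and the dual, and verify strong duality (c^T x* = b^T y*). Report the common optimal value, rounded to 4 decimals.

The standard primal-dual pair for 'max c^T x s.t. A x <= b, x >= 0' is:
  Dual:  min b^T y  s.t.  A^T y >= c,  y >= 0.

So the dual LP is:
  minimize  6y1 + 11y2 + 17y3 + 11y4
  subject to:
    y1 + y3 + 4y4 >= 1
    y2 + 3y3 + 2y4 >= 6
    y1, y2, y3, y4 >= 0

Solving the primal: x* = (0, 5.5).
  primal value c^T x* = 33.
Solving the dual: y* = (0, 0, 0, 3).
  dual value b^T y* = 33.
Strong duality: c^T x* = b^T y*. Confirmed.

33


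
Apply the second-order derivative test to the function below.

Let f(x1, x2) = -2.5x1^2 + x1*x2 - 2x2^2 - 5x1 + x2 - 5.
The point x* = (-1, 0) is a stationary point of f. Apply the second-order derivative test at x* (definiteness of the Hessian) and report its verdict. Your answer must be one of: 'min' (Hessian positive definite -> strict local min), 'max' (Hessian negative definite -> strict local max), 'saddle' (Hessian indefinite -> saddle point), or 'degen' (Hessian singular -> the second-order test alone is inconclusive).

Compute the Hessian H = grad^2 f:
  H = [[-5, 1], [1, -4]]
Verify stationarity: grad f(x*) = H x* + g = (0, 0).
Eigenvalues of H: -5.618, -3.382.
Both eigenvalues < 0, so H is negative definite -> x* is a strict local max.

max


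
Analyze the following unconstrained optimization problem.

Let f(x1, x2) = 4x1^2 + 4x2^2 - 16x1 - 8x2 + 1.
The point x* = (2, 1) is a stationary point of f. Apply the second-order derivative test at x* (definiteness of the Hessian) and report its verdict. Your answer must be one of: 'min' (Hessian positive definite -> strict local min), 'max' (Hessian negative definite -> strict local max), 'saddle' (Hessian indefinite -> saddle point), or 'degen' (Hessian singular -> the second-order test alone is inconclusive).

Compute the Hessian H = grad^2 f:
  H = [[8, 0], [0, 8]]
Verify stationarity: grad f(x*) = H x* + g = (0, 0).
Eigenvalues of H: 8, 8.
Both eigenvalues > 0, so H is positive definite -> x* is a strict local min.

min


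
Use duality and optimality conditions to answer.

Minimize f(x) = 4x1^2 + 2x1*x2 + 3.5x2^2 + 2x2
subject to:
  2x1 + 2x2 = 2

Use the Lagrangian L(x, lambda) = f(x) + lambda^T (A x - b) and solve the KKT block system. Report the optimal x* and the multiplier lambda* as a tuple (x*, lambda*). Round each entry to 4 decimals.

Form the Lagrangian:
  L(x, lambda) = (1/2) x^T Q x + c^T x + lambda^T (A x - b)
Stationarity (grad_x L = 0): Q x + c + A^T lambda = 0.
Primal feasibility: A x = b.

This gives the KKT block system:
  [ Q   A^T ] [ x     ]   [-c ]
  [ A    0  ] [ lambda ] = [ b ]

Solving the linear system:
  x*      = (0.6364, 0.3636)
  lambda* = (-2.9091)
  f(x*)   = 3.2727

x* = (0.6364, 0.3636), lambda* = (-2.9091)


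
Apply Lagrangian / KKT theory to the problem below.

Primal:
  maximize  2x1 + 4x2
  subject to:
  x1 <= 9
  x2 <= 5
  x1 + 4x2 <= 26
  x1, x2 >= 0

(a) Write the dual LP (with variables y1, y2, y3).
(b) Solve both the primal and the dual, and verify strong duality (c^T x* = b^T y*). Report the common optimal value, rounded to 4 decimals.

The standard primal-dual pair for 'max c^T x s.t. A x <= b, x >= 0' is:
  Dual:  min b^T y  s.t.  A^T y >= c,  y >= 0.

So the dual LP is:
  minimize  9y1 + 5y2 + 26y3
  subject to:
    y1 + y3 >= 2
    y2 + 4y3 >= 4
    y1, y2, y3 >= 0

Solving the primal: x* = (9, 4.25).
  primal value c^T x* = 35.
Solving the dual: y* = (1, 0, 1).
  dual value b^T y* = 35.
Strong duality: c^T x* = b^T y*. Confirmed.

35


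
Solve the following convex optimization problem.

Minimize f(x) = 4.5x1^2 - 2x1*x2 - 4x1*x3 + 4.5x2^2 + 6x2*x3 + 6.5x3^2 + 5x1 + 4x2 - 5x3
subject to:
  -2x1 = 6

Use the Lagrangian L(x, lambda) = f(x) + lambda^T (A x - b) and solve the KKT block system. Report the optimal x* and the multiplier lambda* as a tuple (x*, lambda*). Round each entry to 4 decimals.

Form the Lagrangian:
  L(x, lambda) = (1/2) x^T Q x + c^T x + lambda^T (A x - b)
Stationarity (grad_x L = 0): Q x + c + A^T lambda = 0.
Primal feasibility: A x = b.

This gives the KKT block system:
  [ Q   A^T ] [ x     ]   [-c ]
  [ A    0  ] [ lambda ] = [ b ]

Solving the linear system:
  x*      = (-3, -1.0864, -0.037)
  lambda* = (-9.8395)
  f(x*)   = 19.9383

x* = (-3, -1.0864, -0.037), lambda* = (-9.8395)


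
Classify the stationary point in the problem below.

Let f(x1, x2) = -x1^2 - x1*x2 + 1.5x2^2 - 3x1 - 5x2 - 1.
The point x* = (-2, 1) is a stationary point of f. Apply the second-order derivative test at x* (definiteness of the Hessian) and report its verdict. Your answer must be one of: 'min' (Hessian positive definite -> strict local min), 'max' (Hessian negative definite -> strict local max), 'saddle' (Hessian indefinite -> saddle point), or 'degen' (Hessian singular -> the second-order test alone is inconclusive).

Compute the Hessian H = grad^2 f:
  H = [[-2, -1], [-1, 3]]
Verify stationarity: grad f(x*) = H x* + g = (0, 0).
Eigenvalues of H: -2.1926, 3.1926.
Eigenvalues have mixed signs, so H is indefinite -> x* is a saddle point.

saddle


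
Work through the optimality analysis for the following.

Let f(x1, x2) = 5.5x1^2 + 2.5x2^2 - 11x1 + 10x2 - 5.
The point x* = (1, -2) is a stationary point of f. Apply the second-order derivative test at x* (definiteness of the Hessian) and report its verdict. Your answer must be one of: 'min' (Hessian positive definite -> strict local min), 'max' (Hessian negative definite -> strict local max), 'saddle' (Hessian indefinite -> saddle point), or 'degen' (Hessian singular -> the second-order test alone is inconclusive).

Compute the Hessian H = grad^2 f:
  H = [[11, 0], [0, 5]]
Verify stationarity: grad f(x*) = H x* + g = (0, 0).
Eigenvalues of H: 5, 11.
Both eigenvalues > 0, so H is positive definite -> x* is a strict local min.

min


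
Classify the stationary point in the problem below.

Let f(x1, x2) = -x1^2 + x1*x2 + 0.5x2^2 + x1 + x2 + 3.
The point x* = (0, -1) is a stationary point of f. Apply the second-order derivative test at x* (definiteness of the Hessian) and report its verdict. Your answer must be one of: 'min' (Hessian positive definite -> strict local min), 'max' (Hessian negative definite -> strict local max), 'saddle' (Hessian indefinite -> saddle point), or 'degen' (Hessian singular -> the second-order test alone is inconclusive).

Compute the Hessian H = grad^2 f:
  H = [[-2, 1], [1, 1]]
Verify stationarity: grad f(x*) = H x* + g = (0, 0).
Eigenvalues of H: -2.3028, 1.3028.
Eigenvalues have mixed signs, so H is indefinite -> x* is a saddle point.

saddle


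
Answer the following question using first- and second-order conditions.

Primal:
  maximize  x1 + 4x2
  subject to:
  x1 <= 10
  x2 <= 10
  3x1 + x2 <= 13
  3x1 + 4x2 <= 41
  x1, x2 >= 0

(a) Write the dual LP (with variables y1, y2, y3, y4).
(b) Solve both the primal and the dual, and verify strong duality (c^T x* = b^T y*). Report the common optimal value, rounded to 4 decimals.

The standard primal-dual pair for 'max c^T x s.t. A x <= b, x >= 0' is:
  Dual:  min b^T y  s.t.  A^T y >= c,  y >= 0.

So the dual LP is:
  minimize  10y1 + 10y2 + 13y3 + 41y4
  subject to:
    y1 + 3y3 + 3y4 >= 1
    y2 + y3 + 4y4 >= 4
    y1, y2, y3, y4 >= 0

Solving the primal: x* = (0.3333, 10).
  primal value c^T x* = 40.3333.
Solving the dual: y* = (0, 2.6667, 0, 0.3333).
  dual value b^T y* = 40.3333.
Strong duality: c^T x* = b^T y*. Confirmed.

40.3333


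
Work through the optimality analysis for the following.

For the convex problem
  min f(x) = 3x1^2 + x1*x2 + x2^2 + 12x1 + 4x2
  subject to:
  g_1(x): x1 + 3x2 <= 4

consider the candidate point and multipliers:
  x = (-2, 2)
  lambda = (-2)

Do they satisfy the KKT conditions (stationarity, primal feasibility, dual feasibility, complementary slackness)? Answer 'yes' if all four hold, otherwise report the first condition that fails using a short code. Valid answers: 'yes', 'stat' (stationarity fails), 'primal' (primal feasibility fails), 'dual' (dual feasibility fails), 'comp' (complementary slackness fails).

Gradient of f: grad f(x) = Q x + c = (2, 6)
Constraint values g_i(x) = a_i^T x - b_i:
  g_1((-2, 2)) = 0
Stationarity residual: grad f(x) + sum_i lambda_i a_i = (0, 0)
  -> stationarity OK
Primal feasibility (all g_i <= 0): OK
Dual feasibility (all lambda_i >= 0): FAILS
Complementary slackness (lambda_i * g_i(x) = 0 for all i): OK

Verdict: the first failing condition is dual_feasibility -> dual.

dual


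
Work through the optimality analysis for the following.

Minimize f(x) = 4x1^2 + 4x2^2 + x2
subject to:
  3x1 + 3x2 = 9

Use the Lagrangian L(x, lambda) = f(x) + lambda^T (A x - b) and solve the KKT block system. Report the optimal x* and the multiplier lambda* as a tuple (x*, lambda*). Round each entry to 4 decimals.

Form the Lagrangian:
  L(x, lambda) = (1/2) x^T Q x + c^T x + lambda^T (A x - b)
Stationarity (grad_x L = 0): Q x + c + A^T lambda = 0.
Primal feasibility: A x = b.

This gives the KKT block system:
  [ Q   A^T ] [ x     ]   [-c ]
  [ A    0  ] [ lambda ] = [ b ]

Solving the linear system:
  x*      = (1.5625, 1.4375)
  lambda* = (-4.1667)
  f(x*)   = 19.4688

x* = (1.5625, 1.4375), lambda* = (-4.1667)


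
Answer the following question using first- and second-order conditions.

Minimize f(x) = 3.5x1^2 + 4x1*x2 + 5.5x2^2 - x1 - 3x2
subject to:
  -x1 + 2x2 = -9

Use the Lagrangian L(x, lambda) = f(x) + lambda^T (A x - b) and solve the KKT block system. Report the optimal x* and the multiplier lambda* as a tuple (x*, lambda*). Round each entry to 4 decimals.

Form the Lagrangian:
  L(x, lambda) = (1/2) x^T Q x + c^T x + lambda^T (A x - b)
Stationarity (grad_x L = 0): Q x + c + A^T lambda = 0.
Primal feasibility: A x = b.

This gives the KKT block system:
  [ Q   A^T ] [ x     ]   [-c ]
  [ A    0  ] [ lambda ] = [ b ]

Solving the linear system:
  x*      = (3.2909, -2.8545)
  lambda* = (10.6182)
  f(x*)   = 50.4182

x* = (3.2909, -2.8545), lambda* = (10.6182)


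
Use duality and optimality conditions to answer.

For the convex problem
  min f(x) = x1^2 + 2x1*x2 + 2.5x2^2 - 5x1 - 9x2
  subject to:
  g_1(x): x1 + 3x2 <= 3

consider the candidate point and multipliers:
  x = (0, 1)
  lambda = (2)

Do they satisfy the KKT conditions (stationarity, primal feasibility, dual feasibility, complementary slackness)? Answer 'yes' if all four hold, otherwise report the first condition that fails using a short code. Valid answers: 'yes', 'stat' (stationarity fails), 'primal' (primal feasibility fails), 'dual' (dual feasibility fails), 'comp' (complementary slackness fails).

Gradient of f: grad f(x) = Q x + c = (-3, -4)
Constraint values g_i(x) = a_i^T x - b_i:
  g_1((0, 1)) = 0
Stationarity residual: grad f(x) + sum_i lambda_i a_i = (-1, 2)
  -> stationarity FAILS
Primal feasibility (all g_i <= 0): OK
Dual feasibility (all lambda_i >= 0): OK
Complementary slackness (lambda_i * g_i(x) = 0 for all i): OK

Verdict: the first failing condition is stationarity -> stat.

stat


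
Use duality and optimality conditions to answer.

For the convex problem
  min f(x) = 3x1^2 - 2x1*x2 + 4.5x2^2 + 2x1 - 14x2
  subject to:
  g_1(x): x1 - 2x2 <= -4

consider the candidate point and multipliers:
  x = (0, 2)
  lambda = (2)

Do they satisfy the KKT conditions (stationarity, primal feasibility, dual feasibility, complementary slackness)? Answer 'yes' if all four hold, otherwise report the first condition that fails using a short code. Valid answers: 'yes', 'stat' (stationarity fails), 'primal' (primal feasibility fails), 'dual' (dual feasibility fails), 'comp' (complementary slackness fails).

Gradient of f: grad f(x) = Q x + c = (-2, 4)
Constraint values g_i(x) = a_i^T x - b_i:
  g_1((0, 2)) = 0
Stationarity residual: grad f(x) + sum_i lambda_i a_i = (0, 0)
  -> stationarity OK
Primal feasibility (all g_i <= 0): OK
Dual feasibility (all lambda_i >= 0): OK
Complementary slackness (lambda_i * g_i(x) = 0 for all i): OK

Verdict: yes, KKT holds.

yes


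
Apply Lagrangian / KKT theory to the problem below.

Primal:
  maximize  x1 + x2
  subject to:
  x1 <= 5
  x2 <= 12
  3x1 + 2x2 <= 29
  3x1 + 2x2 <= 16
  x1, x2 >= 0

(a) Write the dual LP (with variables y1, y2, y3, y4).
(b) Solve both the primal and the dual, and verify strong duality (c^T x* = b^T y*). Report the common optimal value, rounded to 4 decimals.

The standard primal-dual pair for 'max c^T x s.t. A x <= b, x >= 0' is:
  Dual:  min b^T y  s.t.  A^T y >= c,  y >= 0.

So the dual LP is:
  minimize  5y1 + 12y2 + 29y3 + 16y4
  subject to:
    y1 + 3y3 + 3y4 >= 1
    y2 + 2y3 + 2y4 >= 1
    y1, y2, y3, y4 >= 0

Solving the primal: x* = (0, 8).
  primal value c^T x* = 8.
Solving the dual: y* = (0, 0, 0, 0.5).
  dual value b^T y* = 8.
Strong duality: c^T x* = b^T y*. Confirmed.

8


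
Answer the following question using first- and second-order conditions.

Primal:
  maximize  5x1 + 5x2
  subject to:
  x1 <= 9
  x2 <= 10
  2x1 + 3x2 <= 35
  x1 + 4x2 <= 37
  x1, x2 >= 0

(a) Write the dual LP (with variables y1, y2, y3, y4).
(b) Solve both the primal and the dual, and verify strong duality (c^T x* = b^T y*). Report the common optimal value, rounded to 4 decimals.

The standard primal-dual pair for 'max c^T x s.t. A x <= b, x >= 0' is:
  Dual:  min b^T y  s.t.  A^T y >= c,  y >= 0.

So the dual LP is:
  minimize  9y1 + 10y2 + 35y3 + 37y4
  subject to:
    y1 + 2y3 + y4 >= 5
    y2 + 3y3 + 4y4 >= 5
    y1, y2, y3, y4 >= 0

Solving the primal: x* = (9, 5.6667).
  primal value c^T x* = 73.3333.
Solving the dual: y* = (1.6667, 0, 1.6667, 0).
  dual value b^T y* = 73.3333.
Strong duality: c^T x* = b^T y*. Confirmed.

73.3333


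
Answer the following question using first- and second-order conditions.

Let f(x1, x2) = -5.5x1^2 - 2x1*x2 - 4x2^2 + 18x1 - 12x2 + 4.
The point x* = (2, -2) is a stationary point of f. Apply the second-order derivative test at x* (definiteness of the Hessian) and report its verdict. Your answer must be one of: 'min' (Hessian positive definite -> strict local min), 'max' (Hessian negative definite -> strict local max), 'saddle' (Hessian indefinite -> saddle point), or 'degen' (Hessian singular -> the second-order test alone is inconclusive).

Compute the Hessian H = grad^2 f:
  H = [[-11, -2], [-2, -8]]
Verify stationarity: grad f(x*) = H x* + g = (0, 0).
Eigenvalues of H: -12, -7.
Both eigenvalues < 0, so H is negative definite -> x* is a strict local max.

max


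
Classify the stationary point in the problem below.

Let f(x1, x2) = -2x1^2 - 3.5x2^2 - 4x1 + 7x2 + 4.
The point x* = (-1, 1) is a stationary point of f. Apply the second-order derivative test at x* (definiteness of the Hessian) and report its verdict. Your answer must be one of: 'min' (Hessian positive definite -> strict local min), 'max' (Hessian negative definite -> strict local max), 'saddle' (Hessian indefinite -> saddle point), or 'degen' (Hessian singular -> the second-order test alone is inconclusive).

Compute the Hessian H = grad^2 f:
  H = [[-4, 0], [0, -7]]
Verify stationarity: grad f(x*) = H x* + g = (0, 0).
Eigenvalues of H: -7, -4.
Both eigenvalues < 0, so H is negative definite -> x* is a strict local max.

max


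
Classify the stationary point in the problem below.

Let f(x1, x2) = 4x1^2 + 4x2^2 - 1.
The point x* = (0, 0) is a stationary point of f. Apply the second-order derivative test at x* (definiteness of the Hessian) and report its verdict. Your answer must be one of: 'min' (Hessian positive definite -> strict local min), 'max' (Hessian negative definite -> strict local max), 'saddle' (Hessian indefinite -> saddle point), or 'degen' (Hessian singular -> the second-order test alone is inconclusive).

Compute the Hessian H = grad^2 f:
  H = [[8, 0], [0, 8]]
Verify stationarity: grad f(x*) = H x* + g = (0, 0).
Eigenvalues of H: 8, 8.
Both eigenvalues > 0, so H is positive definite -> x* is a strict local min.

min


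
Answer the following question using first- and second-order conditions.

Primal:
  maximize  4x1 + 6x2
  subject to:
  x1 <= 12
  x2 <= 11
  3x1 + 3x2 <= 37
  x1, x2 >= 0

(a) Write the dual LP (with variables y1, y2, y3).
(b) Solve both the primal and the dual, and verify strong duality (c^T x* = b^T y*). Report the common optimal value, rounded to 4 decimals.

The standard primal-dual pair for 'max c^T x s.t. A x <= b, x >= 0' is:
  Dual:  min b^T y  s.t.  A^T y >= c,  y >= 0.

So the dual LP is:
  minimize  12y1 + 11y2 + 37y3
  subject to:
    y1 + 3y3 >= 4
    y2 + 3y3 >= 6
    y1, y2, y3 >= 0

Solving the primal: x* = (1.3333, 11).
  primal value c^T x* = 71.3333.
Solving the dual: y* = (0, 2, 1.3333).
  dual value b^T y* = 71.3333.
Strong duality: c^T x* = b^T y*. Confirmed.

71.3333


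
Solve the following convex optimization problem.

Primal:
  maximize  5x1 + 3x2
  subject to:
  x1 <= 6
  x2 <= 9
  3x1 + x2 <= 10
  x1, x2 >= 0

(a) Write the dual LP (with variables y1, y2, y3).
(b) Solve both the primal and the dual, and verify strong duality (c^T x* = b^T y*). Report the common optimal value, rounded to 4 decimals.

The standard primal-dual pair for 'max c^T x s.t. A x <= b, x >= 0' is:
  Dual:  min b^T y  s.t.  A^T y >= c,  y >= 0.

So the dual LP is:
  minimize  6y1 + 9y2 + 10y3
  subject to:
    y1 + 3y3 >= 5
    y2 + y3 >= 3
    y1, y2, y3 >= 0

Solving the primal: x* = (0.3333, 9).
  primal value c^T x* = 28.6667.
Solving the dual: y* = (0, 1.3333, 1.6667).
  dual value b^T y* = 28.6667.
Strong duality: c^T x* = b^T y*. Confirmed.

28.6667


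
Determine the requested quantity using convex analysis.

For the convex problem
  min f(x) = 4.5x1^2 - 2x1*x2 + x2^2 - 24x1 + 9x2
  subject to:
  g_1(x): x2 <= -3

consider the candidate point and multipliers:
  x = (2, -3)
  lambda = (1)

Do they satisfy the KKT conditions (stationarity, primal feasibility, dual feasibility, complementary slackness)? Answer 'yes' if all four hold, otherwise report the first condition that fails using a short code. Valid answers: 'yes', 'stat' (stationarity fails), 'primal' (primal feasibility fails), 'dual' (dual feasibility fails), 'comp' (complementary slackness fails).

Gradient of f: grad f(x) = Q x + c = (0, -1)
Constraint values g_i(x) = a_i^T x - b_i:
  g_1((2, -3)) = 0
Stationarity residual: grad f(x) + sum_i lambda_i a_i = (0, 0)
  -> stationarity OK
Primal feasibility (all g_i <= 0): OK
Dual feasibility (all lambda_i >= 0): OK
Complementary slackness (lambda_i * g_i(x) = 0 for all i): OK

Verdict: yes, KKT holds.

yes


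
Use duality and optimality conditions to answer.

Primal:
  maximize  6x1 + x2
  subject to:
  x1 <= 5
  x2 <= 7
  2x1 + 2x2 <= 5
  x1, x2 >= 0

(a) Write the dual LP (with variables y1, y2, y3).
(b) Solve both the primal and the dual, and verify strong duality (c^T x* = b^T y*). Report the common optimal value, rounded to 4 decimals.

The standard primal-dual pair for 'max c^T x s.t. A x <= b, x >= 0' is:
  Dual:  min b^T y  s.t.  A^T y >= c,  y >= 0.

So the dual LP is:
  minimize  5y1 + 7y2 + 5y3
  subject to:
    y1 + 2y3 >= 6
    y2 + 2y3 >= 1
    y1, y2, y3 >= 0

Solving the primal: x* = (2.5, 0).
  primal value c^T x* = 15.
Solving the dual: y* = (0, 0, 3).
  dual value b^T y* = 15.
Strong duality: c^T x* = b^T y*. Confirmed.

15


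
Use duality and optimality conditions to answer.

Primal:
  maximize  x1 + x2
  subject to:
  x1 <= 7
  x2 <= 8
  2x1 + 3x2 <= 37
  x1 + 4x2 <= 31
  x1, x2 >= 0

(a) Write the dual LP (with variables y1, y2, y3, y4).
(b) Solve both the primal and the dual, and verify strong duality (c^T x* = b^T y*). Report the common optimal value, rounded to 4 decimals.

The standard primal-dual pair for 'max c^T x s.t. A x <= b, x >= 0' is:
  Dual:  min b^T y  s.t.  A^T y >= c,  y >= 0.

So the dual LP is:
  minimize  7y1 + 8y2 + 37y3 + 31y4
  subject to:
    y1 + 2y3 + y4 >= 1
    y2 + 3y3 + 4y4 >= 1
    y1, y2, y3, y4 >= 0

Solving the primal: x* = (7, 6).
  primal value c^T x* = 13.
Solving the dual: y* = (0.75, 0, 0, 0.25).
  dual value b^T y* = 13.
Strong duality: c^T x* = b^T y*. Confirmed.

13


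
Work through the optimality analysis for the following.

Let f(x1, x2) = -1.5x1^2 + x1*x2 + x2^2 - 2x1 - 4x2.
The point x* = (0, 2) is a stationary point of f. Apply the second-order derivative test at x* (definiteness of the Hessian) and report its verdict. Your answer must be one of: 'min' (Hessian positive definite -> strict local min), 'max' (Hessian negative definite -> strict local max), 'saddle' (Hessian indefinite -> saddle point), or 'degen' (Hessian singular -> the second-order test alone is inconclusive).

Compute the Hessian H = grad^2 f:
  H = [[-3, 1], [1, 2]]
Verify stationarity: grad f(x*) = H x* + g = (0, 0).
Eigenvalues of H: -3.1926, 2.1926.
Eigenvalues have mixed signs, so H is indefinite -> x* is a saddle point.

saddle


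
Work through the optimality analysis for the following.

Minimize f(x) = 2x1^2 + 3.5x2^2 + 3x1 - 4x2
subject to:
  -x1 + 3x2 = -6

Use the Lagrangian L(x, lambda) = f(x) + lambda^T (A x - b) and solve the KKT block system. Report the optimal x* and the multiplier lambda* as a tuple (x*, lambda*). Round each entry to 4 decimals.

Form the Lagrangian:
  L(x, lambda) = (1/2) x^T Q x + c^T x + lambda^T (A x - b)
Stationarity (grad_x L = 0): Q x + c + A^T lambda = 0.
Primal feasibility: A x = b.

This gives the KKT block system:
  [ Q   A^T ] [ x     ]   [-c ]
  [ A    0  ] [ lambda ] = [ b ]

Solving the linear system:
  x*      = (0.6279, -1.7907)
  lambda* = (5.5116)
  f(x*)   = 21.0581

x* = (0.6279, -1.7907), lambda* = (5.5116)


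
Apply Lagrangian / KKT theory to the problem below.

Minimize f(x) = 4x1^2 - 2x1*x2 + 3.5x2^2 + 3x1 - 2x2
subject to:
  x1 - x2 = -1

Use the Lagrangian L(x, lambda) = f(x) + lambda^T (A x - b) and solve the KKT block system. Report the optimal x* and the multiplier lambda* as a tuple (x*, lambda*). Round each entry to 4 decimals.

Form the Lagrangian:
  L(x, lambda) = (1/2) x^T Q x + c^T x + lambda^T (A x - b)
Stationarity (grad_x L = 0): Q x + c + A^T lambda = 0.
Primal feasibility: A x = b.

This gives the KKT block system:
  [ Q   A^T ] [ x     ]   [-c ]
  [ A    0  ] [ lambda ] = [ b ]

Solving the linear system:
  x*      = (-0.5455, 0.4545)
  lambda* = (2.2727)
  f(x*)   = -0.1364

x* = (-0.5455, 0.4545), lambda* = (2.2727)


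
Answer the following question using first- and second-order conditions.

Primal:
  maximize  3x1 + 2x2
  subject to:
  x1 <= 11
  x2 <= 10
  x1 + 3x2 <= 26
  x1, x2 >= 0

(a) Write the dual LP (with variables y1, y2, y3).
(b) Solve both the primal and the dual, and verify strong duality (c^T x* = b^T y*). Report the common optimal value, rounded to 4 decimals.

The standard primal-dual pair for 'max c^T x s.t. A x <= b, x >= 0' is:
  Dual:  min b^T y  s.t.  A^T y >= c,  y >= 0.

So the dual LP is:
  minimize  11y1 + 10y2 + 26y3
  subject to:
    y1 + y3 >= 3
    y2 + 3y3 >= 2
    y1, y2, y3 >= 0

Solving the primal: x* = (11, 5).
  primal value c^T x* = 43.
Solving the dual: y* = (2.3333, 0, 0.6667).
  dual value b^T y* = 43.
Strong duality: c^T x* = b^T y*. Confirmed.

43


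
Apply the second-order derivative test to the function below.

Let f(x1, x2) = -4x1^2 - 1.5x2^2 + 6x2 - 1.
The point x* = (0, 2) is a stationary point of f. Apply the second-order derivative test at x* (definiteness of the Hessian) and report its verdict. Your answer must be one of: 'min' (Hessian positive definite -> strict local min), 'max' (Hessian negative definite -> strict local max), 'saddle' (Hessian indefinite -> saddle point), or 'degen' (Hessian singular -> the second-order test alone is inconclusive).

Compute the Hessian H = grad^2 f:
  H = [[-8, 0], [0, -3]]
Verify stationarity: grad f(x*) = H x* + g = (0, 0).
Eigenvalues of H: -8, -3.
Both eigenvalues < 0, so H is negative definite -> x* is a strict local max.

max
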